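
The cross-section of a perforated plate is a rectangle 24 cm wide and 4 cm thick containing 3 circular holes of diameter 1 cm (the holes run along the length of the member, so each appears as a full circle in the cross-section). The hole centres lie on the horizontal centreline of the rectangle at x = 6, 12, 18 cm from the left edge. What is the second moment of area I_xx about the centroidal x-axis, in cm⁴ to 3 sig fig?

I_xx ≈ 128 cm⁴

Split into non-overlapping primitives; take the origin at the lower-left of the bounding box.
Plate: 24 × 4, A = 96 cm², y = 2 cm, Ī = 128 cm⁴.
Hole 1 (subtracted): ⌀1, A = 0.7854 cm², y = 2 cm, Ī = 0.049087 cm⁴.
Hole 2 (subtracted): ⌀1, A = 0.7854 cm², y = 2 cm, Ī = 0.049087 cm⁴.
Hole 3 (subtracted): ⌀1, A = 0.7854 cm², y = 2 cm, Ī = 0.049087 cm⁴.
By symmetry the centroid is at mid-height, ȳ = 2 cm.
All pieces are centred on the centroidal x-axis, so I = ΣĪ (holes subtracted) = 127.85 cm⁴.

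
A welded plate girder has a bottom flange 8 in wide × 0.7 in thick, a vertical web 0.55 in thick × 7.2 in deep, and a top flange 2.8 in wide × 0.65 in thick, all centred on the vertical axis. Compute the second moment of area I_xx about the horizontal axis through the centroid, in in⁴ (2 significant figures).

Decompose the section into non-overlapping parts with the origin at the bottom-left of its bounding rectangle.
Bottom plate: 8 × 0.7, A = 5.6 in², y = 0.35 in, Ī = 0.2287 in⁴.
Web plate: 0.55 × 7.2, A = 3.96 in², y = 4.3 in, Ī = 17.11 in⁴.
Top plate: 2.8 × 0.65, A = 1.82 in², y = 8.225 in, Ī = 0.06408 in⁴.
Centroid: ȳ = ΣA·y / ΣA = 2.984 in.
Transfer each piece to the horizontal axis through the centroid using Ī + A·d² with d = y − 2.984:
  bottom plate: d = -2.634 in → contributes +39.08 in⁴
  web plate: d = 1.316 in → contributes +23.97 in⁴
  top plate: d = 5.241 in → contributes +50.06 in⁴
Total I = 113.1 in⁴.

I_xx ≈ 110 in⁴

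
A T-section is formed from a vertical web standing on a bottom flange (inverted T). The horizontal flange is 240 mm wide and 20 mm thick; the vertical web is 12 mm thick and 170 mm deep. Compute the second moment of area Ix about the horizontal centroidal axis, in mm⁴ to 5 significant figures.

Ix ≈ 1.7993 × 10⁷ mm⁴

Break the section into simple shapes (no overlaps), measuring from the bottom-left corner of the bounding box.
Flange: 240 × 20, A = 4 800 mm², y = 10 mm, Ī = 160 000 mm⁴.
Web: 12 × 170, A = 2 040 mm², y = 105 mm, Ī = 4 913 000 mm⁴.
Centroid: ȳ = ΣA·y / ΣA = 38.33333 mm.
Transfer each piece to the horizontal centroidal axis using Ī + A·d² with d = y − 38.33333:
  flange: d = -28.33333 mm → contributes +4 013 333 mm⁴
  web: d = 66.66667 mm → contributes +13 979 667 mm⁴
Total I = 17 993 000 mm⁴.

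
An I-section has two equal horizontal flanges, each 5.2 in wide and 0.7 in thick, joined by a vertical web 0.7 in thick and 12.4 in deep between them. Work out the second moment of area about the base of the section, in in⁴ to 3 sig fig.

I_base ≈ 1180 in⁴

Split into non-overlapping primitives; take the origin at the lower-left of the bounding box.
Bottom flange: 5.2 × 0.7, A = 3.64 in², y = 0.35 in, Ī = 0.14863 in⁴.
Web: 0.7 × 12.4, A = 8.68 in², y = 6.9 in, Ī = 111.22 in⁴.
Top flange: 5.2 × 0.7, A = 3.64 in², y = 13.45 in, Ī = 0.14863 in⁴.
Transfer each piece to a horizontal axis along the bottom face using Ī + A·d² with d = y − 0:
  bottom flange: d = 0.35 in → contributes +0.59453 in⁴
  web: d = 6.9 in → contributes +524.47 in⁴
  top flange: d = 13.45 in → contributes +658.63 in⁴
Total I = 1183.7 in⁴.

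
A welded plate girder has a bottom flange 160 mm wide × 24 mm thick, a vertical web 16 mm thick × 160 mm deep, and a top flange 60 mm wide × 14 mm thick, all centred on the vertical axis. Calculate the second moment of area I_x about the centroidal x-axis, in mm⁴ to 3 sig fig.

Split into non-overlapping primitives; take the origin at the lower-left of the bounding box.
Bottom plate: 160 × 24, A = 3 840 mm², y = 12 mm, Ī = 184 320 mm⁴.
Web plate: 16 × 160, A = 2 560 mm², y = 104 mm, Ī = 5 461 333 mm⁴.
Top plate: 60 × 14, A = 840 mm², y = 191 mm, Ī = 13 720 mm⁴.
Centroid: ȳ = ΣA·y / ΣA = 65.298 mm.
Transfer each piece to the centroidal x-axis using Ī + A·d² with d = y − 65.298:
  bottom plate: d = -53.298 mm → contributes +11 092 659 mm⁴
  web plate: d = 38.702 mm → contributes +9 295 748 mm⁴
  top plate: d = 125.7 mm → contributes +13 286 482 mm⁴
Total I = 33 674 889 mm⁴.

I_x ≈ 3.37 × 10⁷ mm⁴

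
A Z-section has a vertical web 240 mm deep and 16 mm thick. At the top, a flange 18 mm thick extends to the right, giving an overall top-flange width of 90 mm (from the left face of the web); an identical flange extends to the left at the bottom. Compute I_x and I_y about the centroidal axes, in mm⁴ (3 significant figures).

I_x ≈ 5.13 × 10⁷ mm⁴, I_y ≈ 6.69 × 10⁶ mm⁴

Decompose the section into non-overlapping parts with the origin at the bottom-left of its bounding rectangle.
Web: 16 × 240, A = 3 840 mm², y = 120 mm, Ī = 18 432 000 mm⁴.
Top flange (beyond web): 74 × 18, A = 1 332 mm², y = 231 mm, Ī = 35 964 mm⁴.
Bottom flange (beyond web): 74 × 18, A = 1 332 mm², y = 9 mm, Ī = 35 964 mm⁴.
Centroid: ȳ = ΣA·y / ΣA = 120 mm.
Transfer each piece to the centroidal x-axis using Ī + A·d² with d = y − 120:
  web: d = 0 mm → contributes +18 432 000 mm⁴
  top flange (beyond web): d = 111 mm → contributes +16 447 536 mm⁴
  bottom flange (beyond web): d = -111 mm → contributes +16 447 536 mm⁴
Total I = 51 327 072 mm⁴.
For the y-axis: x̄ = 82 mm.
Repeating about the centroidal y-axis gives I_y = 6 692 192 mm⁴.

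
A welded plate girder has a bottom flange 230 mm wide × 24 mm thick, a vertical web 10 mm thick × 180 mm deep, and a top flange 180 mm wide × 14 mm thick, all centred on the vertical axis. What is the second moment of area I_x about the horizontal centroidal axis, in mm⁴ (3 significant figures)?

I_x ≈ 7.60 × 10⁷ mm⁴

Split into non-overlapping primitives; take the origin at the lower-left of the bounding box.
Bottom plate: 230 × 24, A = 5 520 mm², y = 12 mm, Ī = 264 960 mm⁴.
Web plate: 10 × 180, A = 1 800 mm², y = 114 mm, Ī = 4 860 000 mm⁴.
Top plate: 180 × 14, A = 2 520 mm², y = 211 mm, Ī = 41 160 mm⁴.
Centroid: ȳ = ΣA·y / ΣA = 81.622 mm.
Transfer each piece to the horizontal centroidal axis using Ī + A·d² with d = y − 81.622:
  bottom plate: d = -69.622 mm → contributes +27 021 593 mm⁴
  web plate: d = 32.378 mm → contributes +6 747 008 mm⁴
  top plate: d = 129.38 mm → contributes +42 222 632 mm⁴
Total I = 75 991 234 mm⁴.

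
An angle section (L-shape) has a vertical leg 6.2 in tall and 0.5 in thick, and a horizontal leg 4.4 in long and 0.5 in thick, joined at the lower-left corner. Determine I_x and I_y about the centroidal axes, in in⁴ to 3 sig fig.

Split into non-overlapping primitives; take the origin at the lower-left of the bounding box.
Vertical leg: 0.5 × 6.2, A = 3.1 in², y = 3.1 in, Ī = 9.9303 in⁴.
Horizontal leg (remainder): 3.9 × 0.5, A = 1.95 in², y = 0.25 in, Ī = 0.040625 in⁴.
Centroid: ȳ = ΣA·y / ΣA = 1.9995 in.
Transfer each piece to the centroidal x-axis using Ī + A·d² with d = y − 1.9995:
  vertical leg: d = 1.1005 in → contributes +13.685 in⁴
  horizontal leg (remainder): d = -1.7495 in → contributes +6.0091 in⁴
Total I = 19.694 in⁴.
For the y-axis: x̄ = 1.0995 in.
Repeating about the centroidal y-axis gives I_y = 8.3298 in⁴.

I_x ≈ 19.7 in⁴, I_y ≈ 8.33 in⁴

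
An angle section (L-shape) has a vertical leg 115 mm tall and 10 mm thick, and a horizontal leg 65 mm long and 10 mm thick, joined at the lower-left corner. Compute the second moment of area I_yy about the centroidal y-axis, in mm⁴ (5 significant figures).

Decompose the section into non-overlapping parts with the origin at the bottom-left of its bounding rectangle.
Vertical leg: 10 × 115, A = 1 150 mm², x = 5 mm, Ī = 9583.333 mm⁴.
Horizontal leg (remainder): 55 × 10, A = 550 mm², x = 37.5 mm, Ī = 138645.8 mm⁴.
Centroid: x̄ = ΣA·x / ΣA = 15.51471 mm.
Transfer each piece to the centroidal y-axis using Ī + A·d² with d = x − 15.51471:
  vertical leg: d = -10.51471 mm → contributes +136726.2 mm⁴
  horizontal leg (remainder): d = 21.98529 mm → contributes +404490.1 mm⁴
Total I = 541216.3 mm⁴.

I_yy ≈ 5.4122 × 10⁵ mm⁴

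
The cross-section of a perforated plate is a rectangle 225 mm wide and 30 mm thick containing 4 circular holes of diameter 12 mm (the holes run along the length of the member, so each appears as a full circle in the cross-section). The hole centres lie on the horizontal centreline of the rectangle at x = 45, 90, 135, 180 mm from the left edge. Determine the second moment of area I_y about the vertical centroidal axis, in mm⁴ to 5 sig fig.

I_y ≈ 2.7327 × 10⁷ mm⁴

Split into non-overlapping primitives; take the origin at the lower-left of the bounding box.
Plate: 225 × 30, A = 6 750 mm², x = 112.5 mm, Ī = 28 476 563 mm⁴.
Hole 1 (subtracted): ⌀12, A = 113.0973 mm², x = 45 mm, Ī = 1017.876 mm⁴.
Hole 2 (subtracted): ⌀12, A = 113.0973 mm², x = 90 mm, Ī = 1017.876 mm⁴.
Hole 3 (subtracted): ⌀12, A = 113.0973 mm², x = 135 mm, Ī = 1017.876 mm⁴.
Hole 4 (subtracted): ⌀12, A = 113.0973 mm², x = 180 mm, Ī = 1017.876 mm⁴.
By symmetry the centroid is at mid-width, x̄ = 112.5 mm.
Transfer each piece to the vertical centroidal axis using Ī + A·d² with d = x − 112.5:
  plate: d = 0 mm → contributes +28 476 563 mm⁴
  hole 1: d = -67.5 mm → contributes −516317.6 mm⁴
  hole 2: d = -22.5 mm → contributes −58273.4 mm⁴
  hole 3: d = 22.5 mm → contributes −58273.4 mm⁴
  hole 4: d = 67.5 mm → contributes −516317.6 mm⁴
Total I = 27 327 380 mm⁴.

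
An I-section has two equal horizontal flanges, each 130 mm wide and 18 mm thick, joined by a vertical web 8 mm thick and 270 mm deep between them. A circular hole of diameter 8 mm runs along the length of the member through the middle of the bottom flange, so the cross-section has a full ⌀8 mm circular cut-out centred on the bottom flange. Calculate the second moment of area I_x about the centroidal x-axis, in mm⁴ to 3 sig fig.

Split into non-overlapping primitives; take the origin at the lower-left of the bounding box.
Bottom flange: 130 × 18, A = 2 340 mm², y = 9 mm, Ī = 63 180 mm⁴.
Web: 8 × 270, A = 2 160 mm², y = 153 mm, Ī = 13 122 000 mm⁴.
Top flange: 130 × 18, A = 2 340 mm², y = 297 mm, Ī = 63 180 mm⁴.
Hole (subtracted): ⌀8, A = 50.265 mm², y = 9 mm, Ī = 201.06 mm⁴.
Centroid: ȳ = ΣA·y / ΣA = 154.07 mm.
Transfer each piece to the centroidal x-axis using Ī + A·d² with d = y − 154.07:
  bottom flange: d = -145.07 mm → contributes +49 306 515 mm⁴
  web: d = -1.0661 mm → contributes +13 124 455 mm⁴
  top flange: d = 142.93 mm → contributes +47 869 644 mm⁴
  hole: d = -145.07 mm → contributes −1 057 996 mm⁴
Total I = 109 242 618 mm⁴.

I_x ≈ 1.09 × 10⁸ mm⁴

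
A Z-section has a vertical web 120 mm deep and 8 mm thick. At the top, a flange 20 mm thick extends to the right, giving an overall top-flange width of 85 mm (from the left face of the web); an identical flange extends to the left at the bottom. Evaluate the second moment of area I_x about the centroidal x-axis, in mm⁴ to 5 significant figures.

Break the section into simple shapes (no overlaps), measuring from the bottom-left corner of the bounding box.
Web: 8 × 120, A = 960 mm², y = 60 mm, Ī = 1 152 000 mm⁴.
Top flange (beyond web): 77 × 20, A = 1 540 mm², y = 110 mm, Ī = 51333.33 mm⁴.
Bottom flange (beyond web): 77 × 20, A = 1 540 mm², y = 10 mm, Ī = 51333.33 mm⁴.
Centroid: ȳ = ΣA·y / ΣA = 60 mm.
Transfer each piece to the centroidal x-axis using Ī + A·d² with d = y − 60:
  web: d = 0 mm → contributes +1 152 000 mm⁴
  top flange (beyond web): d = 50 mm → contributes +3 901 333 mm⁴
  bottom flange (beyond web): d = -50 mm → contributes +3 901 333 mm⁴
Total I = 8 954 667 mm⁴.

I_x ≈ 8.9547 × 10⁶ mm⁴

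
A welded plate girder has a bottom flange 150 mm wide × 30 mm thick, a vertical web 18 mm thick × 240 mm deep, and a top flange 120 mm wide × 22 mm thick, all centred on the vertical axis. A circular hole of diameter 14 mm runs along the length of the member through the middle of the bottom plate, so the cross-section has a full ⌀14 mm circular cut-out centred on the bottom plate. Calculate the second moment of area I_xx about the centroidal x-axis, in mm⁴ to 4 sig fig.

I_xx ≈ 1.406 × 10⁸ mm⁴

Split into non-overlapping primitives; take the origin at the lower-left of the bounding box.
Bottom plate: 150 × 30, A = 4 500 mm², y = 15 mm, Ī = 337 500 mm⁴.
Web plate: 18 × 240, A = 4 320 mm², y = 150 mm, Ī = 20 736 000 mm⁴.
Top plate: 120 × 22, A = 2 640 mm², y = 281 mm, Ī = 106 480 mm⁴.
Hole (subtracted): ⌀14, A = 153.938 mm², y = 15 mm, Ī = 1885.74 mm⁴.
Centroid: ȳ = ΣA·y / ΣA = 128.695 mm.
Transfer each piece to the centroidal x-axis using Ī + A·d² with d = y − 128.695:
  bottom plate: d = -113.695 mm → contributes +58 506 743 mm⁴
  web plate: d = 21.3052 mm → contributes +22 696 905 mm⁴
  top plate: d = 152.305 mm → contributes +61 346 259 mm⁴
  hole: d = -113.695 mm → contributes −1 991 766 mm⁴
Total I = 140 558 142 mm⁴.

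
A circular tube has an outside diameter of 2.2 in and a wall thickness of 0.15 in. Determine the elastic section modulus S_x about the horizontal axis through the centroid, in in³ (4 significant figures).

S_x ≈ 0.4638 in³

Decompose the section into non-overlapping parts with the origin at the bottom-left of its bounding rectangle.
Outer circle: ⌀2.2, A = 3.80133 in², y = 1.1 in, Ī = 1.1499 in⁴.
Bore (subtracted): ⌀1.9, A = 2.83529 in², y = 1.1 in, Ī = 0.639712 in⁴.
By symmetry the centroid is at mid-height, ȳ = 1.1 in.
All pieces are centred on the horizontal axis through the centroid, so I = ΣĪ (holes subtracted) = 0.51019 in⁴.
Extreme fibre distance c = 1.1 in; S = I/c = 0.463809 in³.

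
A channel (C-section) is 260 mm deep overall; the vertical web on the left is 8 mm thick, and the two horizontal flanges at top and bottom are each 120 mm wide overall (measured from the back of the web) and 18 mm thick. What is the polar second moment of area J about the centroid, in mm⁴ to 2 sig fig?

Split into non-overlapping primitives; take the origin at the lower-left of the bounding box.
Web: 8 × 260, A = 2 080 mm², y = 130 mm, Ī = 11 717 333 mm⁴.
Top flange (beyond web): 112 × 18, A = 2 016 mm², y = 251 mm, Ī = 54 432 mm⁴.
Bottom flange (beyond web): 112 × 18, A = 2 016 mm², y = 9 mm, Ī = 54 432 mm⁴.
By symmetry the centroid is at mid-height, ȳ = 130 mm.
Transfer each piece to the centroidal x-axis using Ī + A·d² with d = y − 130:
  web: d = 0 mm → contributes +11 717 333 mm⁴
  top flange (beyond web): d = 121 mm → contributes +29 570 688 mm⁴
  bottom flange (beyond web): d = -121 mm → contributes +29 570 688 mm⁴
Total I = 70 858 709 mm⁴.
For the y-axis: x̄ = 43.58 mm.
Repeating about the centroidal y-axis gives I_y = 9 165 605 mm⁴.
Polar second moment: J = I_x + I_y = 80 024 314 mm⁴.

J ≈ 8.0 × 10⁷ mm⁴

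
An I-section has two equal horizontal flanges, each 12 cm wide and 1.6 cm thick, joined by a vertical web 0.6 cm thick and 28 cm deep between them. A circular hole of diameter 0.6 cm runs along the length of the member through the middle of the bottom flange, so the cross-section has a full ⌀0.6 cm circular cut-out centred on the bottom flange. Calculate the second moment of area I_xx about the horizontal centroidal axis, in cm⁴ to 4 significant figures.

Decompose the section into non-overlapping parts with the origin at the bottom-left of its bounding rectangle.
Bottom flange: 12 × 1.6, A = 19.2 cm², y = 0.8 cm, Ī = 4.096 cm⁴.
Web: 0.6 × 28, A = 16.8 cm², y = 15.6 cm, Ī = 1097.6 cm⁴.
Top flange: 12 × 1.6, A = 19.2 cm², y = 30.4 cm, Ī = 4.096 cm⁴.
Hole (subtracted): ⌀0.6, A = 0.282743 cm², y = 0.8 cm, Ī = 0.00636173 cm⁴.
Centroid: ȳ = ΣA·y / ΣA = 15.6762 cm.
Transfer each piece to the horizontal centroidal axis using Ī + A·d² with d = y − 15.6762:
  bottom flange: d = -14.8762 cm → contributes +4253.08 cm⁴
  web: d = -0.0761983 cm → contributes +1097.7 cm⁴
  top flange: d = 14.7238 cm → contributes +4166.47 cm⁴
  hole: d = -14.8762 cm → contributes −62.5778 cm⁴
Total I = 9454.67 cm⁴.

I_xx ≈ 9455 cm⁴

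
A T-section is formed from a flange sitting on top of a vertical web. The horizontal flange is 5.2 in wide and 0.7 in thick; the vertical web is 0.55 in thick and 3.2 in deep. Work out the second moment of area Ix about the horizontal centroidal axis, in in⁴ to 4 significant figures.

Split into non-overlapping primitives; take the origin at the lower-left of the bounding box.
Flange: 5.2 × 0.7, A = 3.64 in², y = 3.55 in, Ī = 0.148633 in⁴.
Web: 0.55 × 3.2, A = 1.76 in², y = 1.6 in, Ī = 1.50187 in⁴.
Centroid: ȳ = ΣA·y / ΣA = 2.91444 in.
Transfer each piece to the horizontal centroidal axis using Ī + A·d² with d = y − 2.91444:
  flange: d = 0.635556 in → contributes +1.61894 in⁴
  web: d = -1.31444 in → contributes +4.54273 in⁴
Total I = 6.16167 in⁴.

Ix ≈ 6.162 in⁴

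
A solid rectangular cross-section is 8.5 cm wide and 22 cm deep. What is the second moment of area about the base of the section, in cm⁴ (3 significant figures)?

The section: 8.5 × 22, A = 187 cm², y = 11 cm, Ī = 7542.3 cm⁴.
Transfer it to the bottom edge using Ī + A·d² with d = y − 0:
  the section: d = 11 cm → contributes +30 169 cm⁴
Total I = 30 169 cm⁴.

I_base ≈ 3.02 × 10⁴ cm⁴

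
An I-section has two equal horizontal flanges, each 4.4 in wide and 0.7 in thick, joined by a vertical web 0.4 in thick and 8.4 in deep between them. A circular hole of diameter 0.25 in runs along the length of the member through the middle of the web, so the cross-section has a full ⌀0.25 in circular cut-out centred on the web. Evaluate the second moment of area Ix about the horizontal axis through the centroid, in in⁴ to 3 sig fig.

Treat the section as a set of non-overlapping primitives; coordinates are from the bounding-box lower-left.
Bottom flange: 4.4 × 0.7, A = 3.08 in², y = 0.35 in, Ī = 0.12577 in⁴.
Web: 0.4 × 8.4, A = 3.36 in², y = 4.9 in, Ī = 19.757 in⁴.
Top flange: 4.4 × 0.7, A = 3.08 in², y = 9.45 in, Ī = 0.12577 in⁴.
Hole (subtracted): ⌀0.25, A = 0.049087 in², y = 4.9 in, Ī = 0.00019175 in⁴.
By symmetry the centroid is at mid-height, ȳ = 4.9 in.
Transfer each piece to the horizontal axis through the centroid using Ī + A·d² with d = y − 4.9:
  bottom flange: d = -4.55 in → contributes +63.889 in⁴
  web: d = 0 in → contributes +19.757 in⁴
  top flange: d = 4.55 in → contributes +63.889 in⁴
  hole: d = 0 in → contributes −0.00019175 in⁴
Total I = 147.54 in⁴.

Ix ≈ 148 in⁴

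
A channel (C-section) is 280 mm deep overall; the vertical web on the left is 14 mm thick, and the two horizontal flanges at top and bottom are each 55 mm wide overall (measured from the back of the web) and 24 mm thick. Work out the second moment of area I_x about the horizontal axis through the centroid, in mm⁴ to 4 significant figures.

Break the section into simple shapes (no overlaps), measuring from the bottom-left corner of the bounding box.
Web: 14 × 280, A = 3 920 mm², y = 140 mm, Ī = 25 610 667 mm⁴.
Top flange (beyond web): 41 × 24, A = 984 mm², y = 268 mm, Ī = 47 232 mm⁴.
Bottom flange (beyond web): 41 × 24, A = 984 mm², y = 12 mm, Ī = 47 232 mm⁴.
By symmetry the centroid is at mid-height, ȳ = 140 mm.
Transfer each piece to the horizontal axis through the centroid using Ī + A·d² with d = y − 140:
  web: d = 0 mm → contributes +25 610 667 mm⁴
  top flange (beyond web): d = 128 mm → contributes +16 169 088 mm⁴
  bottom flange (beyond web): d = -128 mm → contributes +16 169 088 mm⁴
Total I = 57 948 843 mm⁴.

I_x ≈ 5.795 × 10⁷ mm⁴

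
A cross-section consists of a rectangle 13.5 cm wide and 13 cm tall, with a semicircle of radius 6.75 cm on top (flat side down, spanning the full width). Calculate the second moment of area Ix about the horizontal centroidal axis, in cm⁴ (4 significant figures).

Break the section into simple shapes (no overlaps), measuring from the bottom-left corner of the bounding box.
Rectangular body: 13.5 × 13, A = 175.5 cm², y = 6.5 cm, Ī = 2471.63 cm⁴.
Semicircular cap: semicircle r = 6.75, A = 71.5694 cm², y = 15.8648 cm, Ī = 227.849 cm⁴.
Centroid: ȳ = ΣA·y / ΣA = 9.21273 cm.
Transfer each piece to the horizontal centroidal axis using Ī + A·d² with d = y − 9.21273:
  rectangular body: d = -2.71273 cm → contributes +3763.11 cm⁴
  semicircular cap: d = 6.65206 cm → contributes +3394.79 cm⁴
Total I = 7157.9 cm⁴.

Ix ≈ 7158 cm⁴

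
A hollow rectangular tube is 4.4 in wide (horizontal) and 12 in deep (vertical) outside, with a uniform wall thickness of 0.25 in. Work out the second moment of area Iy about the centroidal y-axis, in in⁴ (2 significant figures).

Break the section into simple shapes (no overlaps), measuring from the bottom-left corner of the bounding box.
Outer rectangle: 4.4 × 12, A = 52.8 in², x = 2.2 in, Ī = 85.18 in⁴.
Inner void (subtracted): 3.9 × 11.5, A = 44.85 in², x = 2.2 in, Ī = 56.85 in⁴.
By symmetry the centroid is at mid-width, x̄ = 2.2 in.
All pieces are centred on the centroidal y-axis, so I = ΣĪ (holes subtracted) = 28.34 in⁴.

Iy ≈ 28 in⁴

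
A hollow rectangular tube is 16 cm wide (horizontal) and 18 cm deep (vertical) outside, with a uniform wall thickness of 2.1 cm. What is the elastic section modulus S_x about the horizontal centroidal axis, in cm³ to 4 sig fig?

S_x ≈ 576.9 cm³

Treat the section as a set of non-overlapping primitives; coordinates are from the bounding-box lower-left.
Outer rectangle: 16 × 18, A = 288 cm², y = 9 cm, Ī = 7 776 cm⁴.
Inner void (subtracted): 11.8 × 13.8, A = 162.84 cm², y = 9 cm, Ī = 2584.27 cm⁴.
By symmetry the centroid is at mid-height, ȳ = 9 cm.
All pieces are centred on the horizontal centroidal axis, so I = ΣĪ (holes subtracted) = 5191.73 cm⁴.
Extreme fibre distance c = 9 cm; S = I/c = 576.859 cm³.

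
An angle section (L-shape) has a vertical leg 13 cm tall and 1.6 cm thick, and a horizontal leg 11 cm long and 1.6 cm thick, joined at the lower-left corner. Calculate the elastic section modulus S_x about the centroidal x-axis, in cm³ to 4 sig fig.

S_x ≈ 65.20 cm³

Split into non-overlapping primitives; take the origin at the lower-left of the bounding box.
Vertical leg: 1.6 × 13, A = 20.8 cm², y = 6.5 cm, Ī = 292.933 cm⁴.
Horizontal leg (remainder): 9.4 × 1.6, A = 15.04 cm², y = 0.8 cm, Ī = 3.20853 cm⁴.
Centroid: ȳ = ΣA·y / ΣA = 4.10804 cm.
Transfer each piece to the centroidal x-axis using Ī + A·d² with d = y − 4.10804:
  vertical leg: d = 2.39196 cm → contributes +411.94 cm⁴
  horizontal leg (remainder): d = -3.30804 cm → contributes +167.793 cm⁴
Total I = 579.733 cm⁴.
Extreme fibre distance c = 8.89196 cm; S = I/c = 65.1974 cm³.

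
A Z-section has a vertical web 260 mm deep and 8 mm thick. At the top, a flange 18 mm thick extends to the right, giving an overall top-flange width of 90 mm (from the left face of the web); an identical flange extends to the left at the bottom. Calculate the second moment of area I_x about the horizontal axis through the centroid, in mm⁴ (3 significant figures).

I_x ≈ 5.50 × 10⁷ mm⁴

Decompose the section into non-overlapping parts with the origin at the bottom-left of its bounding rectangle.
Web: 8 × 260, A = 2 080 mm², y = 130 mm, Ī = 11 717 333 mm⁴.
Top flange (beyond web): 82 × 18, A = 1 476 mm², y = 251 mm, Ī = 39 852 mm⁴.
Bottom flange (beyond web): 82 × 18, A = 1 476 mm², y = 9 mm, Ī = 39 852 mm⁴.
Centroid: ȳ = ΣA·y / ΣA = 130 mm.
Transfer each piece to the horizontal axis through the centroid using Ī + A·d² with d = y − 130:
  web: d = 0 mm → contributes +11 717 333 mm⁴
  top flange (beyond web): d = 121 mm → contributes +21 649 968 mm⁴
  bottom flange (beyond web): d = -121 mm → contributes +21 649 968 mm⁴
Total I = 55 017 269 mm⁴.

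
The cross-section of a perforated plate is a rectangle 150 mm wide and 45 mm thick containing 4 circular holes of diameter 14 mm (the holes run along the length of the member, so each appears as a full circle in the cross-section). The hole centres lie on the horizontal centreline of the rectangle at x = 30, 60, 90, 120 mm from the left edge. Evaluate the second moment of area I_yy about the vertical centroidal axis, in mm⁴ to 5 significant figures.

Decompose the section into non-overlapping parts with the origin at the bottom-left of its bounding rectangle.
Plate: 150 × 45, A = 6 750 mm², x = 75 mm, Ī = 12 656 250 mm⁴.
Hole 1 (subtracted): ⌀14, A = 153.938 mm², x = 30 mm, Ī = 1885.741 mm⁴.
Hole 2 (subtracted): ⌀14, A = 153.938 mm², x = 60 mm, Ī = 1885.741 mm⁴.
Hole 3 (subtracted): ⌀14, A = 153.938 mm², x = 90 mm, Ī = 1885.741 mm⁴.
Hole 4 (subtracted): ⌀14, A = 153.938 mm², x = 120 mm, Ī = 1885.741 mm⁴.
By symmetry the centroid is at mid-width, x̄ = 75 mm.
Transfer each piece to the vertical centroidal axis using Ī + A·d² with d = x − 75:
  plate: d = 0 mm → contributes +12 656 250 mm⁴
  hole 1: d = -45 mm → contributes −313610.3 mm⁴
  hole 2: d = -15 mm → contributes −36521.8 mm⁴
  hole 3: d = 15 mm → contributes −36521.8 mm⁴
  hole 4: d = 45 mm → contributes −313610.3 mm⁴
Total I = 11 955 986 mm⁴.

I_yy ≈ 1.1956 × 10⁷ mm⁴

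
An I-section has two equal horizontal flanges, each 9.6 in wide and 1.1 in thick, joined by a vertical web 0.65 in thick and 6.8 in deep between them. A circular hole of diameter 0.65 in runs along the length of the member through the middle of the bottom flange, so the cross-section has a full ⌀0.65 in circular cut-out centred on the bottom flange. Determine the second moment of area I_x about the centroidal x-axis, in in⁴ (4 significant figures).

I_x ≈ 343.4 in⁴

Treat the section as a set of non-overlapping primitives; coordinates are from the bounding-box lower-left.
Bottom flange: 9.6 × 1.1, A = 10.56 in², y = 0.55 in, Ī = 1.0648 in⁴.
Web: 0.65 × 6.8, A = 4.42 in², y = 4.5 in, Ī = 17.0317 in⁴.
Top flange: 9.6 × 1.1, A = 10.56 in², y = 8.45 in, Ī = 1.0648 in⁴.
Hole (subtracted): ⌀0.65, A = 0.331831 in², y = 0.55 in, Ī = 0.00876241 in⁴.
Centroid: ȳ = ΣA·y / ΣA = 4.552 in.
Transfer each piece to the centroidal x-axis using Ī + A·d² with d = y − 4.552:
  bottom flange: d = -4.002 in → contributes +170.193 in⁴
  web: d = -0.0519963 in → contributes +17.0437 in⁴
  top flange: d = 3.898 in → contributes +161.518 in⁴
  hole: d = -4.002 in → contributes −5.32335 in⁴
Total I = 343.432 in⁴.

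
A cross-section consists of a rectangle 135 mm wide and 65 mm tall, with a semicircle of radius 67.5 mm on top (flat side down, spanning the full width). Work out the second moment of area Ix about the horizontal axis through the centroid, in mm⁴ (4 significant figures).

Ix ≈ 2.011 × 10⁷ mm⁴

Decompose the section into non-overlapping parts with the origin at the bottom-left of its bounding rectangle.
Rectangular body: 135 × 65, A = 8 775 mm², y = 32.5 mm, Ī = 3 089 531 mm⁴.
Semicircular cap: semicircle r = 67.5, A = 7156.94 mm², y = 93.6479 mm, Ī = 2 278 490 mm⁴.
Centroid: ȳ = ΣA·y / ΣA = 59.9688 mm.
Transfer each piece to the horizontal axis through the centroid using Ī + A·d² with d = y − 59.9688:
  rectangular body: d = -27.4688 mm → contributes +9 710 592 mm⁴
  semicircular cap: d = 33.6791 mm → contributes +10 396 457 mm⁴
Total I = 20 107 048 mm⁴.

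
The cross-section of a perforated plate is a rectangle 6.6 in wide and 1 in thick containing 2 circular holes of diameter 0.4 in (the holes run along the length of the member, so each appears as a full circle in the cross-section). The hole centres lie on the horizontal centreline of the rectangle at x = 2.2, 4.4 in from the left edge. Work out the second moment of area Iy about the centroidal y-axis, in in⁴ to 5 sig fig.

Iy ≈ 23.651 in⁴

Decompose the section into non-overlapping parts with the origin at the bottom-left of its bounding rectangle.
Plate: 6.6 × 1, A = 6.6 in², x = 3.3 in, Ī = 23.958 in⁴.
Hole 1 (subtracted): ⌀0.4, A = 0.1256637 in², x = 2.2 in, Ī = 0.001256637 in⁴.
Hole 2 (subtracted): ⌀0.4, A = 0.1256637 in², x = 4.4 in, Ī = 0.001256637 in⁴.
By symmetry the centroid is at mid-width, x̄ = 3.3 in.
Transfer each piece to the centroidal y-axis using Ī + A·d² with d = x − 3.3:
  plate: d = 0 in → contributes +23.958 in⁴
  hole 1: d = -1.1 in → contributes −0.1533097 in⁴
  hole 2: d = 1.1 in → contributes −0.1533097 in⁴
Total I = 23.65138 in⁴.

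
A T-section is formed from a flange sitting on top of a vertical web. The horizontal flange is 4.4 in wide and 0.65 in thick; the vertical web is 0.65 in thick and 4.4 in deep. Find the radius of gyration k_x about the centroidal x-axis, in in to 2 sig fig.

Treat the section as a set of non-overlapping primitives; coordinates are from the bounding-box lower-left.
Flange: 4.4 × 0.65, A = 2.86 in², y = 4.725 in, Ī = 0.1007 in⁴.
Web: 0.65 × 4.4, A = 2.86 in², y = 2.2 in, Ī = 4.614 in⁴.
Centroid: ȳ = ΣA·y / ΣA = 3.463 in.
Transfer each piece to the centroidal x-axis using Ī + A·d² with d = y − 3.463:
  flange: d = 1.263 in → contributes +4.659 in⁴
  web: d = -1.263 in → contributes +9.173 in⁴
Total I = 13.83 in⁴.
Radius of gyration: k = √(I/A) = √(13.83 / 5.72) = 1.555 in.

k_x ≈ 1.6 in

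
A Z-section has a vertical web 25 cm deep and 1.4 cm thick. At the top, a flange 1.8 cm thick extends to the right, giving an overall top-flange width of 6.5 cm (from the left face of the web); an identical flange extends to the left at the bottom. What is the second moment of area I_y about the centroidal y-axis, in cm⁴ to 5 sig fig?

Decompose the section into non-overlapping parts with the origin at the bottom-left of its bounding rectangle.
Web: 1.4 × 25, A = 35 cm², x = 5.8 cm, Ī = 5.716667 cm⁴.
Top flange (beyond web): 5.1 × 1.8, A = 9.18 cm², x = 9.05 cm, Ī = 19.89765 cm⁴.
Bottom flange (beyond web): 5.1 × 1.8, A = 9.18 cm², x = 2.55 cm, Ī = 19.89765 cm⁴.
Centroid: x̄ = ΣA·x / ΣA = 5.8 cm.
Transfer each piece to the centroidal y-axis using Ī + A·d² with d = x − 5.8:
  web: d = 0 cm → contributes +5.716667 cm⁴
  top flange (beyond web): d = 3.25 cm → contributes +116.8614 cm⁴
  bottom flange (beyond web): d = -3.25 cm → contributes +116.8614 cm⁴
Total I = 239.4395 cm⁴.

I_y ≈ 239.44 cm⁴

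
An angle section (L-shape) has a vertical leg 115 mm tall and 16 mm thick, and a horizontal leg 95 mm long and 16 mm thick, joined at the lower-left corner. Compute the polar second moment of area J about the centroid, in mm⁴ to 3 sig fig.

J ≈ 6.28 × 10⁶ mm⁴

Split into non-overlapping primitives; take the origin at the lower-left of the bounding box.
Vertical leg: 16 × 115, A = 1 840 mm², y = 57.5 mm, Ī = 2 027 833 mm⁴.
Horizontal leg (remainder): 79 × 16, A = 1 264 mm², y = 8 mm, Ī = 26 965 mm⁴.
Centroid: ȳ = ΣA·y / ΣA = 37.343 mm.
Transfer each piece to the centroidal x-axis using Ī + A·d² with d = y − 37.343:
  vertical leg: d = 20.157 mm → contributes +2 775 450 mm⁴
  horizontal leg (remainder): d = -29.343 mm → contributes +1 115 268 mm⁴
Total I = 3 890 718 mm⁴.
For the y-axis: x̄ = 27.343 mm.
Repeating about the centroidal y-axis gives I_y = 2 387 198 mm⁴.
Polar second moment: J = I_x + I_y = 6 277 916 mm⁴.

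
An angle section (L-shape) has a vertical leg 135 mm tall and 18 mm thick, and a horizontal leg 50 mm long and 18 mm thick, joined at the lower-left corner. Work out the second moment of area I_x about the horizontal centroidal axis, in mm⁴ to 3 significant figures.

I_x ≈ 5.30 × 10⁶ mm⁴

Decompose the section into non-overlapping parts with the origin at the bottom-left of its bounding rectangle.
Vertical leg: 18 × 135, A = 2 430 mm², y = 67.5 mm, Ī = 3 690 563 mm⁴.
Horizontal leg (remainder): 32 × 18, A = 576 mm², y = 9 mm, Ī = 15 552 mm⁴.
Centroid: ȳ = ΣA·y / ΣA = 56.29 mm.
Transfer each piece to the horizontal centroidal axis using Ī + A·d² with d = y − 56.29:
  vertical leg: d = 11.21 mm → contributes +3 995 903 mm⁴
  horizontal leg (remainder): d = -47.29 mm → contributes +1 303 709 mm⁴
Total I = 5 299 612 mm⁴.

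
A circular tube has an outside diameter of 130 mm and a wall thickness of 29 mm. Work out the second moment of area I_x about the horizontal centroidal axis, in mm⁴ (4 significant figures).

I_x ≈ 1.270 × 10⁷ mm⁴

Break the section into simple shapes (no overlaps), measuring from the bottom-left corner of the bounding box.
Outer circle: ⌀130, A = 13273.2 mm², y = 65 mm, Ī = 14 019 848 mm⁴.
Bore (subtracted): ⌀72, A = 4071.5 mm², y = 65 mm, Ī = 1 319 167 mm⁴.
By symmetry the centroid is at mid-height, ȳ = 65 mm.
All pieces are centred on the horizontal centroidal axis, so I = ΣĪ (holes subtracted) = 12 700 681 mm⁴.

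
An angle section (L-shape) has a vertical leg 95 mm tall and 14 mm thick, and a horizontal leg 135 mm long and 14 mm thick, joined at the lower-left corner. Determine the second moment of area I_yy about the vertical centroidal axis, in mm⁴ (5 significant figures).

Split into non-overlapping primitives; take the origin at the lower-left of the bounding box.
Vertical leg: 14 × 95, A = 1 330 mm², x = 7 mm, Ī = 21723.33 mm⁴.
Horizontal leg (remainder): 121 × 14, A = 1 694 mm², x = 74.5 mm, Ī = 2 066 821 mm⁴.
Centroid: x̄ = ΣA·x / ΣA = 44.8125 mm.
Transfer each piece to the vertical centroidal axis using Ī + A·d² with d = x − 44.8125:
  vertical leg: d = -37.8125 mm → contributes +1 923 338 mm⁴
  horizontal leg (remainder): d = 29.6875 mm → contributes +3 559 824 mm⁴
Total I = 5 483 162 mm⁴.

I_yy ≈ 5.4832 × 10⁶ mm⁴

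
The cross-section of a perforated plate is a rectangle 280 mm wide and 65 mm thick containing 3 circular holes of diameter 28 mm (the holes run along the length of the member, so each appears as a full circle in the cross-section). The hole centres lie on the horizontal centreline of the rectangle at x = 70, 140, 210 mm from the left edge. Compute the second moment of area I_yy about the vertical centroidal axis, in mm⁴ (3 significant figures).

Break the section into simple shapes (no overlaps), measuring from the bottom-left corner of the bounding box.
Plate: 280 × 65, A = 18 200 mm², x = 140 mm, Ī = 118 906 667 mm⁴.
Hole 1 (subtracted): ⌀28, A = 615.75 mm², x = 70 mm, Ī = 30 172 mm⁴.
Hole 2 (subtracted): ⌀28, A = 615.75 mm², x = 140 mm, Ī = 30 172 mm⁴.
Hole 3 (subtracted): ⌀28, A = 615.75 mm², x = 210 mm, Ī = 30 172 mm⁴.
By symmetry the centroid is at mid-width, x̄ = 140 mm.
Transfer each piece to the vertical centroidal axis using Ī + A·d² with d = x − 140:
  plate: d = 0 mm → contributes +118 906 667 mm⁴
  hole 1: d = -70 mm → contributes −3 047 357 mm⁴
  hole 2: d = 0 mm → contributes −30 172 mm⁴
  hole 3: d = 70 mm → contributes −3 047 357 mm⁴
Total I = 112 781 780 mm⁴.

I_yy ≈ 1.13 × 10⁸ mm⁴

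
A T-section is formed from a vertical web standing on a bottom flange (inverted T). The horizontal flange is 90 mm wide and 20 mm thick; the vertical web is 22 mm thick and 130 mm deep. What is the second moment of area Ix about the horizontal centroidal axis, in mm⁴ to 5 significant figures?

Split into non-overlapping primitives; take the origin at the lower-left of the bounding box.
Flange: 90 × 20, A = 1 800 mm², y = 10 mm, Ī = 60 000 mm⁴.
Web: 22 × 130, A = 2 860 mm², y = 85 mm, Ī = 4 027 833 mm⁴.
Centroid: ȳ = ΣA·y / ΣA = 56.03004 mm.
Transfer each piece to the horizontal centroidal axis using Ī + A·d² with d = y − 56.03004:
  flange: d = -46.03004 mm → contributes +3 873 777 mm⁴
  web: d = 28.96996 mm → contributes +6 428 112 mm⁴
Total I = 10 301 889 mm⁴.

Ix ≈ 1.0302 × 10⁷ mm⁴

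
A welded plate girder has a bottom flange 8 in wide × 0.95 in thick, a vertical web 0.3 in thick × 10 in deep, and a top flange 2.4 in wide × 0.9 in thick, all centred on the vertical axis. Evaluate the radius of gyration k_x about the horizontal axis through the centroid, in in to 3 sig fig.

k_x ≈ 4.41 in

Treat the section as a set of non-overlapping primitives; coordinates are from the bounding-box lower-left.
Bottom plate: 8 × 0.95, A = 7.6 in², y = 0.475 in, Ī = 0.57158 in⁴.
Web plate: 0.3 × 10, A = 3 in², y = 5.95 in, Ī = 25 in⁴.
Top plate: 2.4 × 0.9, A = 2.16 in², y = 11.4 in, Ī = 0.1458 in⁴.
Centroid: ȳ = ΣA·y / ΣA = 3.6116 in.
Transfer each piece to the horizontal axis through the centroid using Ī + A·d² with d = y − 3.6116:
  bottom plate: d = -3.1366 in → contributes +75.342 in⁴
  web plate: d = 2.3384 in → contributes +41.404 in⁴
  top plate: d = 7.7884 in → contributes +131.17 in⁴
Total I = 247.92 in⁴.
Radius of gyration: k = √(I/A) = √(247.92 / 12.76) = 4.4079 in.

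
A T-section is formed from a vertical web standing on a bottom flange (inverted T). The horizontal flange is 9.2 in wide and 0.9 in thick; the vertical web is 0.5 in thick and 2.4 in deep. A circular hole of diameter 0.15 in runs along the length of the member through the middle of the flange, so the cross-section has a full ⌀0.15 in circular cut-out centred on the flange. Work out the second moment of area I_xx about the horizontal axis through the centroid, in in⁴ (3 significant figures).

I_xx ≈ 3.99 in⁴

Treat the section as a set of non-overlapping primitives; coordinates are from the bounding-box lower-left.
Flange: 9.2 × 0.9, A = 8.28 in², y = 0.45 in, Ī = 0.5589 in⁴.
Web: 0.5 × 2.4, A = 1.2 in², y = 2.1 in, Ī = 0.576 in⁴.
Hole (subtracted): ⌀0.15, A = 0.017671 in², y = 0.45 in, Ī = 0.00002485 in⁴.
Centroid: ȳ = ΣA·y / ΣA = 0.65925 in.
Transfer each piece to the horizontal axis through the centroid using Ī + A·d² with d = y − 0.65925:
  flange: d = -0.20925 in → contributes +0.92145 in⁴
  web: d = 1.4407 in → contributes +3.0669 in⁴
  hole: d = -0.20925 in → contributes −0.00079861 in⁴
Total I = 3.9876 in⁴.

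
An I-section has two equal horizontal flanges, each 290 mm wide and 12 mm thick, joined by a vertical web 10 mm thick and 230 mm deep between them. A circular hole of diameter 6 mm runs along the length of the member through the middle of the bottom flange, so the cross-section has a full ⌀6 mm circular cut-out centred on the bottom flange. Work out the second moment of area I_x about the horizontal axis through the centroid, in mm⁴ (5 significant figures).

Split into non-overlapping primitives; take the origin at the lower-left of the bounding box.
Bottom flange: 290 × 12, A = 3 480 mm², y = 6 mm, Ī = 41 760 mm⁴.
Web: 10 × 230, A = 2 300 mm², y = 127 mm, Ī = 10 139 167 mm⁴.
Top flange: 290 × 12, A = 3 480 mm², y = 248 mm, Ī = 41 760 mm⁴.
Hole (subtracted): ⌀6, A = 28.27433 mm², y = 6 mm, Ī = 63.61725 mm⁴.
Centroid: ȳ = ΣA·y / ΣA = 127.3706 mm.
Transfer each piece to the horizontal axis through the centroid using Ī + A·d² with d = y − 127.3706:
  bottom flange: d = -121.3706 mm → contributes +51 305 015 mm⁴
  web: d = -0.370591 mm → contributes +10 139 483 mm⁴
  top flange: d = 120.6294 mm → contributes +50 680 821 mm⁴
  hole: d = -121.3706 mm → contributes −416567.8 mm⁴
Total I = 111 708 751 mm⁴.

I_x ≈ 1.1171 × 10⁸ mm⁴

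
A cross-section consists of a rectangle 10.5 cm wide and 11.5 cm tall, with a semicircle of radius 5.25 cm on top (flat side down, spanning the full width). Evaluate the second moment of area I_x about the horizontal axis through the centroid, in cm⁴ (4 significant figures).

Decompose the section into non-overlapping parts with the origin at the bottom-left of its bounding rectangle.
Rectangular body: 10.5 × 11.5, A = 120.75 cm², y = 5.75 cm, Ī = 1330.77 cm⁴.
Semicircular cap: semicircle r = 5.25, A = 43.2951 cm², y = 13.7282 cm, Ī = 83.3814 cm⁴.
Centroid: ȳ = ΣA·y / ΣA = 7.85561 cm.
Transfer each piece to the horizontal axis through the centroid using Ī + A·d² with d = y − 7.85561:
  rectangular body: d = -2.10561 cm → contributes +1866.12 cm⁴
  semicircular cap: d = 5.87256 cm → contributes +1576.5 cm⁴
Total I = 3442.62 cm⁴.

I_x ≈ 3443 cm⁴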